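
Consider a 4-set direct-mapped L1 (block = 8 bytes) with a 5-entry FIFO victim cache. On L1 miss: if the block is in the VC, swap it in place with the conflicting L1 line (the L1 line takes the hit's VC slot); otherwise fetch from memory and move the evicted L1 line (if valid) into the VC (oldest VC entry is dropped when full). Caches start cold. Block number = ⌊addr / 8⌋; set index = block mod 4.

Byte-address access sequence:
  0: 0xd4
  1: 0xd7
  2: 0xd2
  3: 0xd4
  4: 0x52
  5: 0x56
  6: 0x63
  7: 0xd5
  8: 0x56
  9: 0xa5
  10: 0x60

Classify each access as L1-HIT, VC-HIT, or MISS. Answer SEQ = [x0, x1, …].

SEQ = [MISS, L1-HIT, L1-HIT, L1-HIT, MISS, L1-HIT, MISS, VC-HIT, VC-HIT, MISS, VC-HIT]

  [0] addr=0xd4 blk=26 s=2: MISS | VC []
  [1] addr=0xd7 blk=26 s=2: L1-HIT | VC []
  [2] addr=0xd2 blk=26 s=2: L1-HIT | VC []
  [3] addr=0xd4 blk=26 s=2: L1-HIT | VC []
  [4] addr=0x52 blk=10 s=2: MISS | VC [26]
  [5] addr=0x56 blk=10 s=2: L1-HIT | VC [26]
  [6] addr=0x63 blk=12 s=0: MISS | VC [26]
  [7] addr=0xd5 blk=26 s=2: VC-HIT | VC [10]
  [8] addr=0x56 blk=10 s=2: VC-HIT | VC [26]
  [9] addr=0xa5 blk=20 s=0: MISS | VC [26, 12]
  [10] addr=0x60 blk=12 s=0: VC-HIT | VC [26, 20]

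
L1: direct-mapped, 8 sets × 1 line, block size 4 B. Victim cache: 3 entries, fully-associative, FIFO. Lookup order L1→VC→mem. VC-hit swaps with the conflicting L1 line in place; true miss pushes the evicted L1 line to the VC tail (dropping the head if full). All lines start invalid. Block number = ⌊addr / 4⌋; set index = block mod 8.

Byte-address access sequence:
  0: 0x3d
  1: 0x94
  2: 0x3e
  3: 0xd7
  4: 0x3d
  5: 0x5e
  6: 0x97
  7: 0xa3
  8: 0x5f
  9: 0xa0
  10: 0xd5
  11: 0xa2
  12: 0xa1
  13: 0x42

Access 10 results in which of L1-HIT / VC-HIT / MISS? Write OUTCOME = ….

  [0] addr=0x3d blk=15 s=7: MISS | VC []
  [1] addr=0x94 blk=37 s=5: MISS | VC []
  [2] addr=0x3e blk=15 s=7: L1-HIT | VC []
  [3] addr=0xd7 blk=53 s=5: MISS | VC [37]
  [4] addr=0x3d blk=15 s=7: L1-HIT | VC [37]
  [5] addr=0x5e blk=23 s=7: MISS | VC [37, 15]
  [6] addr=0x97 blk=37 s=5: VC-HIT | VC [53, 15]
  [7] addr=0xa3 blk=40 s=0: MISS | VC [53, 15]
  [8] addr=0x5f blk=23 s=7: L1-HIT | VC [53, 15]
  [9] addr=0xa0 blk=40 s=0: L1-HIT | VC [53, 15]
  [10] addr=0xd5 blk=53 s=5: VC-HIT | VC [37, 15]
  [11] addr=0xa2 blk=40 s=0: L1-HIT | VC [37, 15]
  [12] addr=0xa1 blk=40 s=0: L1-HIT | VC [37, 15]
  [13] addr=0x42 blk=16 s=0: MISS | VC [37, 15, 40]

OUTCOME = VC-HIT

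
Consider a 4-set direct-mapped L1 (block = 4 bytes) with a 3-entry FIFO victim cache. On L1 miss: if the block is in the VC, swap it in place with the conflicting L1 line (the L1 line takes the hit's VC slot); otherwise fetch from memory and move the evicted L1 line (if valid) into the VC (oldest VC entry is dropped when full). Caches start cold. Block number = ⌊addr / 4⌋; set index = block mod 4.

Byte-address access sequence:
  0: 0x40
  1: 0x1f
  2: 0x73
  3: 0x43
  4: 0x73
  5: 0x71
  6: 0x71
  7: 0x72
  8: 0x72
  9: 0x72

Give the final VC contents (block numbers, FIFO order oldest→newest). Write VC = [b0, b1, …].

VC = [16]

  [0] addr=0x40 blk=16 s=0: MISS | VC []
  [1] addr=0x1f blk=7 s=3: MISS | VC []
  [2] addr=0x73 blk=28 s=0: MISS | VC [16]
  [3] addr=0x43 blk=16 s=0: VC-HIT | VC [28]
  [4] addr=0x73 blk=28 s=0: VC-HIT | VC [16]
  [5] addr=0x71 blk=28 s=0: L1-HIT | VC [16]
  [6] addr=0x71 blk=28 s=0: L1-HIT | VC [16]
  [7] addr=0x72 blk=28 s=0: L1-HIT | VC [16]
  [8] addr=0x72 blk=28 s=0: L1-HIT | VC [16]
  [9] addr=0x72 blk=28 s=0: L1-HIT | VC [16]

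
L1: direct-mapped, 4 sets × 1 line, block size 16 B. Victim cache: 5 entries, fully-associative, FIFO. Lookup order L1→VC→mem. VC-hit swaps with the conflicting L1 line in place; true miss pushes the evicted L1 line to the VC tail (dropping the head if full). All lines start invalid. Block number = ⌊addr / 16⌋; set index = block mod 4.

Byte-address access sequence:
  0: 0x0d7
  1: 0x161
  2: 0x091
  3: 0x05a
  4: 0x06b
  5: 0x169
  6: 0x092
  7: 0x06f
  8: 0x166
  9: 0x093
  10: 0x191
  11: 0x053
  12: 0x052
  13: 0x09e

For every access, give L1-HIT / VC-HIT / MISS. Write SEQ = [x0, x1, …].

SEQ = [MISS, MISS, MISS, MISS, MISS, VC-HIT, VC-HIT, VC-HIT, VC-HIT, L1-HIT, MISS, VC-HIT, L1-HIT, VC-HIT]

  [0] addr=0xd7 blk=13 s=1: MISS | VC []
  [1] addr=0x161 blk=22 s=2: MISS | VC []
  [2] addr=0x91 blk=9 s=1: MISS | VC [13]
  [3] addr=0x5a blk=5 s=1: MISS | VC [13, 9]
  [4] addr=0x6b blk=6 s=2: MISS | VC [13, 9, 22]
  [5] addr=0x169 blk=22 s=2: VC-HIT | VC [13, 9, 6]
  [6] addr=0x92 blk=9 s=1: VC-HIT | VC [13, 5, 6]
  [7] addr=0x6f blk=6 s=2: VC-HIT | VC [13, 5, 22]
  [8] addr=0x166 blk=22 s=2: VC-HIT | VC [13, 5, 6]
  [9] addr=0x93 blk=9 s=1: L1-HIT | VC [13, 5, 6]
  [10] addr=0x191 blk=25 s=1: MISS | VC [13, 5, 6, 9]
  [11] addr=0x53 blk=5 s=1: VC-HIT | VC [13, 25, 6, 9]
  [12] addr=0x52 blk=5 s=1: L1-HIT | VC [13, 25, 6, 9]
  [13] addr=0x9e blk=9 s=1: VC-HIT | VC [13, 25, 6, 5]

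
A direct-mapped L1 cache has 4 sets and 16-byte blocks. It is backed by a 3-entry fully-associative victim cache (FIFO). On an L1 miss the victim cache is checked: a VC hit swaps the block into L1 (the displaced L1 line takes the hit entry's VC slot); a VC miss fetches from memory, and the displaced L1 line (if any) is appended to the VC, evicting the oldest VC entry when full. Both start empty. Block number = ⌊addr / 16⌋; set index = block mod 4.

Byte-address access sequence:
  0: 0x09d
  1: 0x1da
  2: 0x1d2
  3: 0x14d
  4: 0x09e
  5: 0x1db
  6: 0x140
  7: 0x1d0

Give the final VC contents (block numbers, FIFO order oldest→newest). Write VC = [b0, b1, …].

0: 0x9d (blk 9, set 1) → MISS  vc=[]
1: 0x1da (blk 29, set 1) → MISS  vc=[9]
2: 0x1d2 (blk 29, set 1) → L1-HIT  vc=[9]
3: 0x14d (blk 20, set 0) → MISS  vc=[9]
4: 0x9e (blk 9, set 1) → VC-HIT  vc=[29]
5: 0x1db (blk 29, set 1) → VC-HIT  vc=[9]
6: 0x140 (blk 20, set 0) → L1-HIT  vc=[9]
7: 0x1d0 (blk 29, set 1) → L1-HIT  vc=[9]

VC = [9]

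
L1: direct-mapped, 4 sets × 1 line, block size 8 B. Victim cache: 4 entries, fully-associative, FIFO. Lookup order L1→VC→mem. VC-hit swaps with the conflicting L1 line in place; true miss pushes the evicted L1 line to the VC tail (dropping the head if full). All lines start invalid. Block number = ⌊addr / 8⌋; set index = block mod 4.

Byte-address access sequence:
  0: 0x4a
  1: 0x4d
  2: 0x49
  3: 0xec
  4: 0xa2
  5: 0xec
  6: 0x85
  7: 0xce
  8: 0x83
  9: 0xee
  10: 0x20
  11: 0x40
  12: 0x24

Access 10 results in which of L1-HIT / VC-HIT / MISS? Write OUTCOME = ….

OUTCOME = MISS

  [0] addr=0x4a blk=9 s=1: MISS | VC []
  [1] addr=0x4d blk=9 s=1: L1-HIT | VC []
  [2] addr=0x49 blk=9 s=1: L1-HIT | VC []
  [3] addr=0xec blk=29 s=1: MISS | VC [9]
  [4] addr=0xa2 blk=20 s=0: MISS | VC [9]
  [5] addr=0xec blk=29 s=1: L1-HIT | VC [9]
  [6] addr=0x85 blk=16 s=0: MISS | VC [9, 20]
  [7] addr=0xce blk=25 s=1: MISS | VC [9, 20, 29]
  [8] addr=0x83 blk=16 s=0: L1-HIT | VC [9, 20, 29]
  [9] addr=0xee blk=29 s=1: VC-HIT | VC [9, 20, 25]
  [10] addr=0x20 blk=4 s=0: MISS | VC [9, 20, 25, 16]
  [11] addr=0x40 blk=8 s=0: MISS | VC [20, 25, 16, 4]
  [12] addr=0x24 blk=4 s=0: VC-HIT | VC [20, 25, 16, 8]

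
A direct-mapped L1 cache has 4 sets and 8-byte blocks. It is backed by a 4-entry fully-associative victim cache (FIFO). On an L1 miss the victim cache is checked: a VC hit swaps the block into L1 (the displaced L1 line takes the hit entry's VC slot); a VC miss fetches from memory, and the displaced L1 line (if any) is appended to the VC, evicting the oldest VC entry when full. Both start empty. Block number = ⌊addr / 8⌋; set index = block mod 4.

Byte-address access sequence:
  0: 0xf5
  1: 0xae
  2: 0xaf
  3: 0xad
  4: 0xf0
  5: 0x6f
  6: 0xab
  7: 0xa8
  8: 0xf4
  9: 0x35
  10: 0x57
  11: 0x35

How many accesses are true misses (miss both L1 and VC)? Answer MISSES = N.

MISSES = 5

#0 0xf5→b30/s2 MISS; vc=[]
#1 0xae→b21/s1 MISS; vc=[]
#2 0xaf→b21/s1 L1-HIT; vc=[]
#3 0xad→b21/s1 L1-HIT; vc=[]
#4 0xf0→b30/s2 L1-HIT; vc=[]
#5 0x6f→b13/s1 MISS; vc=[21]
#6 0xab→b21/s1 VC-HIT; vc=[13]
#7 0xa8→b21/s1 L1-HIT; vc=[13]
#8 0xf4→b30/s2 L1-HIT; vc=[13]
#9 0x35→b6/s2 MISS; vc=[13,30]
#10 0x57→b10/s2 MISS; vc=[13,30,6]
#11 0x35→b6/s2 VC-HIT; vc=[13,30,10]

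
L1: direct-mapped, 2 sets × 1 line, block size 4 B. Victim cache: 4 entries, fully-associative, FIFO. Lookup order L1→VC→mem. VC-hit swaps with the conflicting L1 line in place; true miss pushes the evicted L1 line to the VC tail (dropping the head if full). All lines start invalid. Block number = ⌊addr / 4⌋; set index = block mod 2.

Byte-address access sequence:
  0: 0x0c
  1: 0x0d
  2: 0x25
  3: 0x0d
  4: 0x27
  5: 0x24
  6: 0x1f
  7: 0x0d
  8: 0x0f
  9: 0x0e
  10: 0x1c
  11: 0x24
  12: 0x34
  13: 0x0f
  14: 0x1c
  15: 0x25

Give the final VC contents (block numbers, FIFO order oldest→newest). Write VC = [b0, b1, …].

VC = [13, 3, 7]

0: 0xc (blk 3, set 1) → MISS  vc=[]
1: 0xd (blk 3, set 1) → L1-HIT  vc=[]
2: 0x25 (blk 9, set 1) → MISS  vc=[3]
3: 0xd (blk 3, set 1) → VC-HIT  vc=[9]
4: 0x27 (blk 9, set 1) → VC-HIT  vc=[3]
5: 0x24 (blk 9, set 1) → L1-HIT  vc=[3]
6: 0x1f (blk 7, set 1) → MISS  vc=[3, 9]
7: 0xd (blk 3, set 1) → VC-HIT  vc=[7, 9]
8: 0xf (blk 3, set 1) → L1-HIT  vc=[7, 9]
9: 0xe (blk 3, set 1) → L1-HIT  vc=[7, 9]
10: 0x1c (blk 7, set 1) → VC-HIT  vc=[3, 9]
11: 0x24 (blk 9, set 1) → VC-HIT  vc=[3, 7]
12: 0x34 (blk 13, set 1) → MISS  vc=[3, 7, 9]
13: 0xf (blk 3, set 1) → VC-HIT  vc=[13, 7, 9]
14: 0x1c (blk 7, set 1) → VC-HIT  vc=[13, 3, 9]
15: 0x25 (blk 9, set 1) → VC-HIT  vc=[13, 3, 7]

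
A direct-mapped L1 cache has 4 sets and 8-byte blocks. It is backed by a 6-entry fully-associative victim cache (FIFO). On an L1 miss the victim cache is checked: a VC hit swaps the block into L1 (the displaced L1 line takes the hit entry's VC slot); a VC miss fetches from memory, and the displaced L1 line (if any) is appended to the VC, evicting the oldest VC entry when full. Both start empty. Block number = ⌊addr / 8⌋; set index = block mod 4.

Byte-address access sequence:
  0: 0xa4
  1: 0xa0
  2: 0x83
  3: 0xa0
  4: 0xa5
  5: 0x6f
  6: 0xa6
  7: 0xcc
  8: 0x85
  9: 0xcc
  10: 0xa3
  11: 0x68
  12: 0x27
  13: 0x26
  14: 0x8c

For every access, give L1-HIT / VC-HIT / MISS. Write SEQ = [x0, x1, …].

  [0] addr=0xa4 blk=20 s=0: MISS | VC []
  [1] addr=0xa0 blk=20 s=0: L1-HIT | VC []
  [2] addr=0x83 blk=16 s=0: MISS | VC [20]
  [3] addr=0xa0 blk=20 s=0: VC-HIT | VC [16]
  [4] addr=0xa5 blk=20 s=0: L1-HIT | VC [16]
  [5] addr=0x6f blk=13 s=1: MISS | VC [16]
  [6] addr=0xa6 blk=20 s=0: L1-HIT | VC [16]
  [7] addr=0xcc blk=25 s=1: MISS | VC [16, 13]
  [8] addr=0x85 blk=16 s=0: VC-HIT | VC [20, 13]
  [9] addr=0xcc blk=25 s=1: L1-HIT | VC [20, 13]
  [10] addr=0xa3 blk=20 s=0: VC-HIT | VC [16, 13]
  [11] addr=0x68 blk=13 s=1: VC-HIT | VC [16, 25]
  [12] addr=0x27 blk=4 s=0: MISS | VC [16, 25, 20]
  [13] addr=0x26 blk=4 s=0: L1-HIT | VC [16, 25, 20]
  [14] addr=0x8c blk=17 s=1: MISS | VC [16, 25, 20, 13]

SEQ = [MISS, L1-HIT, MISS, VC-HIT, L1-HIT, MISS, L1-HIT, MISS, VC-HIT, L1-HIT, VC-HIT, VC-HIT, MISS, L1-HIT, MISS]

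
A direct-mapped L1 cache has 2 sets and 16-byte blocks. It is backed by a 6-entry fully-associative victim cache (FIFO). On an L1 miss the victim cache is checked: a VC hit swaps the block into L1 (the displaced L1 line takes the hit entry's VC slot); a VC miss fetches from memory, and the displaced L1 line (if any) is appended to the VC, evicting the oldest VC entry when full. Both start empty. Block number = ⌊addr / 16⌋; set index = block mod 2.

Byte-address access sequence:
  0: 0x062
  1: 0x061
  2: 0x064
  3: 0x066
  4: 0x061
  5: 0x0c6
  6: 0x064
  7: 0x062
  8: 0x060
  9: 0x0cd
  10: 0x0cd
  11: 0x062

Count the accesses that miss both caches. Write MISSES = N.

MISSES = 2

0: 0x62 (blk 6, set 0) → MISS  vc=[]
1: 0x61 (blk 6, set 0) → L1-HIT  vc=[]
2: 0x64 (blk 6, set 0) → L1-HIT  vc=[]
3: 0x66 (blk 6, set 0) → L1-HIT  vc=[]
4: 0x61 (blk 6, set 0) → L1-HIT  vc=[]
5: 0xc6 (blk 12, set 0) → MISS  vc=[6]
6: 0x64 (blk 6, set 0) → VC-HIT  vc=[12]
7: 0x62 (blk 6, set 0) → L1-HIT  vc=[12]
8: 0x60 (blk 6, set 0) → L1-HIT  vc=[12]
9: 0xcd (blk 12, set 0) → VC-HIT  vc=[6]
10: 0xcd (blk 12, set 0) → L1-HIT  vc=[6]
11: 0x62 (blk 6, set 0) → VC-HIT  vc=[12]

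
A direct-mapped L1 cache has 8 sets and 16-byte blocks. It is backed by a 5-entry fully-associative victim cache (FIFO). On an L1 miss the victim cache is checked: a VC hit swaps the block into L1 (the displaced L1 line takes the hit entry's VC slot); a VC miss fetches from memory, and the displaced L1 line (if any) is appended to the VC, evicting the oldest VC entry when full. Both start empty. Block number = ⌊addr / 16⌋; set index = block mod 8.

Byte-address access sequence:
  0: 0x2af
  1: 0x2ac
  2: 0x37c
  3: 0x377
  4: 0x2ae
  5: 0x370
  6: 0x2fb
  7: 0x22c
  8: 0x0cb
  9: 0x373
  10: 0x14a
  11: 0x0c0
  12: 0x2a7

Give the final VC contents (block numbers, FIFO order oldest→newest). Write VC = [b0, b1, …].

VC = [47, 34, 20]

0: 0x2af (blk 42, set 2) → MISS  vc=[]
1: 0x2ac (blk 42, set 2) → L1-HIT  vc=[]
2: 0x37c (blk 55, set 7) → MISS  vc=[]
3: 0x377 (blk 55, set 7) → L1-HIT  vc=[]
4: 0x2ae (blk 42, set 2) → L1-HIT  vc=[]
5: 0x370 (blk 55, set 7) → L1-HIT  vc=[]
6: 0x2fb (blk 47, set 7) → MISS  vc=[55]
7: 0x22c (blk 34, set 2) → MISS  vc=[55, 42]
8: 0xcb (blk 12, set 4) → MISS  vc=[55, 42]
9: 0x373 (blk 55, set 7) → VC-HIT  vc=[47, 42]
10: 0x14a (blk 20, set 4) → MISS  vc=[47, 42, 12]
11: 0xc0 (blk 12, set 4) → VC-HIT  vc=[47, 42, 20]
12: 0x2a7 (blk 42, set 2) → VC-HIT  vc=[47, 34, 20]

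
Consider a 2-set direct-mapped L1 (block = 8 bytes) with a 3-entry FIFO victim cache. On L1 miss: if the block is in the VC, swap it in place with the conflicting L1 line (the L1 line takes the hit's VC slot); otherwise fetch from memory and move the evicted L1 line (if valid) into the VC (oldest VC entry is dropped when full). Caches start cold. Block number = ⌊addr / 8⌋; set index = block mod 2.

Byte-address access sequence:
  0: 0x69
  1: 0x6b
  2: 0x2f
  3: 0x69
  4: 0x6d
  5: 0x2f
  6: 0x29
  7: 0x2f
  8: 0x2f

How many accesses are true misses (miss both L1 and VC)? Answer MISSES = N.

MISSES = 2

0: 0x69 (blk 13, set 1) → MISS  vc=[]
1: 0x6b (blk 13, set 1) → L1-HIT  vc=[]
2: 0x2f (blk 5, set 1) → MISS  vc=[13]
3: 0x69 (blk 13, set 1) → VC-HIT  vc=[5]
4: 0x6d (blk 13, set 1) → L1-HIT  vc=[5]
5: 0x2f (blk 5, set 1) → VC-HIT  vc=[13]
6: 0x29 (blk 5, set 1) → L1-HIT  vc=[13]
7: 0x2f (blk 5, set 1) → L1-HIT  vc=[13]
8: 0x2f (blk 5, set 1) → L1-HIT  vc=[13]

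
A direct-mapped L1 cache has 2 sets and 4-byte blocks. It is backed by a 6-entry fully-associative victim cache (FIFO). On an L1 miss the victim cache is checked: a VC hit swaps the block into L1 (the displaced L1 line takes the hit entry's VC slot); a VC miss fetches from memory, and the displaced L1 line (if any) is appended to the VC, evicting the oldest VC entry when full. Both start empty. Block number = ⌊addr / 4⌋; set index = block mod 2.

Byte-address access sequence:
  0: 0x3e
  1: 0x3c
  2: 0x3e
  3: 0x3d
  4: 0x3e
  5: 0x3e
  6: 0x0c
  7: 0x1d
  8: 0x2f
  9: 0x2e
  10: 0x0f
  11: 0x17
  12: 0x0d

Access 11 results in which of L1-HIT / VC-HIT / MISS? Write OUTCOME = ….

OUTCOME = MISS

#0 0x3e→b15/s1 MISS; vc=[]
#1 0x3c→b15/s1 L1-HIT; vc=[]
#2 0x3e→b15/s1 L1-HIT; vc=[]
#3 0x3d→b15/s1 L1-HIT; vc=[]
#4 0x3e→b15/s1 L1-HIT; vc=[]
#5 0x3e→b15/s1 L1-HIT; vc=[]
#6 0xc→b3/s1 MISS; vc=[15]
#7 0x1d→b7/s1 MISS; vc=[15,3]
#8 0x2f→b11/s1 MISS; vc=[15,3,7]
#9 0x2e→b11/s1 L1-HIT; vc=[15,3,7]
#10 0xf→b3/s1 VC-HIT; vc=[15,11,7]
#11 0x17→b5/s1 MISS; vc=[15,11,7,3]
#12 0xd→b3/s1 VC-HIT; vc=[15,11,7,5]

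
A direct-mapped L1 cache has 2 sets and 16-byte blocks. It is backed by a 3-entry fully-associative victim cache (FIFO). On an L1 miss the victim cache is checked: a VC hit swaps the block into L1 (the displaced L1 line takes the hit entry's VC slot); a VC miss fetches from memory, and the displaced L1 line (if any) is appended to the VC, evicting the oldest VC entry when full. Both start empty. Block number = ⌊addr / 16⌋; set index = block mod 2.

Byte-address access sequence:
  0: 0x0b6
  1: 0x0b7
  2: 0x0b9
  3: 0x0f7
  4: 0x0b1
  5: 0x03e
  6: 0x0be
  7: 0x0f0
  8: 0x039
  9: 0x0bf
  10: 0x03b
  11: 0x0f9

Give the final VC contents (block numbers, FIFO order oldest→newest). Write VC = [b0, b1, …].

#0 0xb6→b11/s1 MISS; vc=[]
#1 0xb7→b11/s1 L1-HIT; vc=[]
#2 0xb9→b11/s1 L1-HIT; vc=[]
#3 0xf7→b15/s1 MISS; vc=[11]
#4 0xb1→b11/s1 VC-HIT; vc=[15]
#5 0x3e→b3/s1 MISS; vc=[15,11]
#6 0xbe→b11/s1 VC-HIT; vc=[15,3]
#7 0xf0→b15/s1 VC-HIT; vc=[11,3]
#8 0x39→b3/s1 VC-HIT; vc=[11,15]
#9 0xbf→b11/s1 VC-HIT; vc=[3,15]
#10 0x3b→b3/s1 VC-HIT; vc=[11,15]
#11 0xf9→b15/s1 VC-HIT; vc=[11,3]

VC = [11, 3]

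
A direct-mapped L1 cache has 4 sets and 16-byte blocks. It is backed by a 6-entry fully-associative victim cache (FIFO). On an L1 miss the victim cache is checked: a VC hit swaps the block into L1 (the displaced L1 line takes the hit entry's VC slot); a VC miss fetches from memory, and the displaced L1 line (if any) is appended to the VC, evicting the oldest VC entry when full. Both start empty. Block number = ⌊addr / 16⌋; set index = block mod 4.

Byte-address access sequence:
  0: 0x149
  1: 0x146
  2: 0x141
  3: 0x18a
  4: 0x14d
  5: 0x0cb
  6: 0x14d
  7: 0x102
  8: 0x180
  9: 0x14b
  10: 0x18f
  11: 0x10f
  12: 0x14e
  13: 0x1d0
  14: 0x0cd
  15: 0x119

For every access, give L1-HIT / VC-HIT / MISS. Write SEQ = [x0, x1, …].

  [0] addr=0x149 blk=20 s=0: MISS | VC []
  [1] addr=0x146 blk=20 s=0: L1-HIT | VC []
  [2] addr=0x141 blk=20 s=0: L1-HIT | VC []
  [3] addr=0x18a blk=24 s=0: MISS | VC [20]
  [4] addr=0x14d blk=20 s=0: VC-HIT | VC [24]
  [5] addr=0xcb blk=12 s=0: MISS | VC [24, 20]
  [6] addr=0x14d blk=20 s=0: VC-HIT | VC [24, 12]
  [7] addr=0x102 blk=16 s=0: MISS | VC [24, 12, 20]
  [8] addr=0x180 blk=24 s=0: VC-HIT | VC [16, 12, 20]
  [9] addr=0x14b blk=20 s=0: VC-HIT | VC [16, 12, 24]
  [10] addr=0x18f blk=24 s=0: VC-HIT | VC [16, 12, 20]
  [11] addr=0x10f blk=16 s=0: VC-HIT | VC [24, 12, 20]
  [12] addr=0x14e blk=20 s=0: VC-HIT | VC [24, 12, 16]
  [13] addr=0x1d0 blk=29 s=1: MISS | VC [24, 12, 16]
  [14] addr=0xcd blk=12 s=0: VC-HIT | VC [24, 20, 16]
  [15] addr=0x119 blk=17 s=1: MISS | VC [24, 20, 16, 29]

SEQ = [MISS, L1-HIT, L1-HIT, MISS, VC-HIT, MISS, VC-HIT, MISS, VC-HIT, VC-HIT, VC-HIT, VC-HIT, VC-HIT, MISS, VC-HIT, MISS]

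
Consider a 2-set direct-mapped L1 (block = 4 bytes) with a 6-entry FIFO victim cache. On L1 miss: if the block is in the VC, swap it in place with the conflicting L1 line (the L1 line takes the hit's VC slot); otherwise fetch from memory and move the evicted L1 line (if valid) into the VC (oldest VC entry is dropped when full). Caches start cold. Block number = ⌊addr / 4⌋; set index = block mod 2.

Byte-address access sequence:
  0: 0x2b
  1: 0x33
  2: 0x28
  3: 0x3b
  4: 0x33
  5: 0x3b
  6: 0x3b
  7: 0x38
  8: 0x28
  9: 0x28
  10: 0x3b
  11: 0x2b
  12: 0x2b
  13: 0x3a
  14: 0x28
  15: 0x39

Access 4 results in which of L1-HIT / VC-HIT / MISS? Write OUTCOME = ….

  [0] addr=0x2b blk=10 s=0: MISS | VC []
  [1] addr=0x33 blk=12 s=0: MISS | VC [10]
  [2] addr=0x28 blk=10 s=0: VC-HIT | VC [12]
  [3] addr=0x3b blk=14 s=0: MISS | VC [12, 10]
  [4] addr=0x33 blk=12 s=0: VC-HIT | VC [14, 10]
  [5] addr=0x3b blk=14 s=0: VC-HIT | VC [12, 10]
  [6] addr=0x3b blk=14 s=0: L1-HIT | VC [12, 10]
  [7] addr=0x38 blk=14 s=0: L1-HIT | VC [12, 10]
  [8] addr=0x28 blk=10 s=0: VC-HIT | VC [12, 14]
  [9] addr=0x28 blk=10 s=0: L1-HIT | VC [12, 14]
  [10] addr=0x3b blk=14 s=0: VC-HIT | VC [12, 10]
  [11] addr=0x2b blk=10 s=0: VC-HIT | VC [12, 14]
  [12] addr=0x2b blk=10 s=0: L1-HIT | VC [12, 14]
  [13] addr=0x3a blk=14 s=0: VC-HIT | VC [12, 10]
  [14] addr=0x28 blk=10 s=0: VC-HIT | VC [12, 14]
  [15] addr=0x39 blk=14 s=0: VC-HIT | VC [12, 10]

OUTCOME = VC-HIT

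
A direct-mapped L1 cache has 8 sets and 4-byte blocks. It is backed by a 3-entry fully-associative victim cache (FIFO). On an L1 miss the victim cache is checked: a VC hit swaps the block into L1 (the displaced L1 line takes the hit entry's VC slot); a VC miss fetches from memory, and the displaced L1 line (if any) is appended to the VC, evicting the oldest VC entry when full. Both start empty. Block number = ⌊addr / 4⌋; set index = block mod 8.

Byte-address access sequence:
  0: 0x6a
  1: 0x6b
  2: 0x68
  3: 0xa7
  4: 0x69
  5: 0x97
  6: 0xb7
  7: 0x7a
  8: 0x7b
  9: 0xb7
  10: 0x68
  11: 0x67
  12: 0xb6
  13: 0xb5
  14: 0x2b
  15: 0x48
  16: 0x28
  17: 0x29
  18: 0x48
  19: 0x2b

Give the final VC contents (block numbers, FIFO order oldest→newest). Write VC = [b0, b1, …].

VC = [41, 26, 18]

  [0] addr=0x6a blk=26 s=2: MISS | VC []
  [1] addr=0x6b blk=26 s=2: L1-HIT | VC []
  [2] addr=0x68 blk=26 s=2: L1-HIT | VC []
  [3] addr=0xa7 blk=41 s=1: MISS | VC []
  [4] addr=0x69 blk=26 s=2: L1-HIT | VC []
  [5] addr=0x97 blk=37 s=5: MISS | VC []
  [6] addr=0xb7 blk=45 s=5: MISS | VC [37]
  [7] addr=0x7a blk=30 s=6: MISS | VC [37]
  [8] addr=0x7b blk=30 s=6: L1-HIT | VC [37]
  [9] addr=0xb7 blk=45 s=5: L1-HIT | VC [37]
  [10] addr=0x68 blk=26 s=2: L1-HIT | VC [37]
  [11] addr=0x67 blk=25 s=1: MISS | VC [37, 41]
  [12] addr=0xb6 blk=45 s=5: L1-HIT | VC [37, 41]
  [13] addr=0xb5 blk=45 s=5: L1-HIT | VC [37, 41]
  [14] addr=0x2b blk=10 s=2: MISS | VC [37, 41, 26]
  [15] addr=0x48 blk=18 s=2: MISS | VC [41, 26, 10]
  [16] addr=0x28 blk=10 s=2: VC-HIT | VC [41, 26, 18]
  [17] addr=0x29 blk=10 s=2: L1-HIT | VC [41, 26, 18]
  [18] addr=0x48 blk=18 s=2: VC-HIT | VC [41, 26, 10]
  [19] addr=0x2b blk=10 s=2: VC-HIT | VC [41, 26, 18]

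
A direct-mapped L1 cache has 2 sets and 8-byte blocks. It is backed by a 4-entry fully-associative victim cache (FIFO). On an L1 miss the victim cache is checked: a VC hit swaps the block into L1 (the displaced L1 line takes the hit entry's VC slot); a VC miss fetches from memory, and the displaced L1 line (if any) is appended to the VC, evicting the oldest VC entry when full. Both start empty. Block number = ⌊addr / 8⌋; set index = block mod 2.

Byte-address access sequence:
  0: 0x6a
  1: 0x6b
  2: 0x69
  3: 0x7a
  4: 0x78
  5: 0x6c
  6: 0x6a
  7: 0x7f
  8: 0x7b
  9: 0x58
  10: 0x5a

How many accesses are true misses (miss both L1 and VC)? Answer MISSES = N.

MISSES = 3

  [0] addr=0x6a blk=13 s=1: MISS | VC []
  [1] addr=0x6b blk=13 s=1: L1-HIT | VC []
  [2] addr=0x69 blk=13 s=1: L1-HIT | VC []
  [3] addr=0x7a blk=15 s=1: MISS | VC [13]
  [4] addr=0x78 blk=15 s=1: L1-HIT | VC [13]
  [5] addr=0x6c blk=13 s=1: VC-HIT | VC [15]
  [6] addr=0x6a blk=13 s=1: L1-HIT | VC [15]
  [7] addr=0x7f blk=15 s=1: VC-HIT | VC [13]
  [8] addr=0x7b blk=15 s=1: L1-HIT | VC [13]
  [9] addr=0x58 blk=11 s=1: MISS | VC [13, 15]
  [10] addr=0x5a blk=11 s=1: L1-HIT | VC [13, 15]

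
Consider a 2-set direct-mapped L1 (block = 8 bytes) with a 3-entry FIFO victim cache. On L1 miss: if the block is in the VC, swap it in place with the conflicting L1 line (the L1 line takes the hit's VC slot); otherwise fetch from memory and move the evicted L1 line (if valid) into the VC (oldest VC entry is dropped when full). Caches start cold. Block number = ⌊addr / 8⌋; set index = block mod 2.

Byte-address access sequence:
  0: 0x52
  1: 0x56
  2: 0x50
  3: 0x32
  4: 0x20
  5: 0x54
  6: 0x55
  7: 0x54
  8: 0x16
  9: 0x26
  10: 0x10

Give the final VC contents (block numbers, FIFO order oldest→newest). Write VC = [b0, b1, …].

#0 0x52→b10/s0 MISS; vc=[]
#1 0x56→b10/s0 L1-HIT; vc=[]
#2 0x50→b10/s0 L1-HIT; vc=[]
#3 0x32→b6/s0 MISS; vc=[10]
#4 0x20→b4/s0 MISS; vc=[10,6]
#5 0x54→b10/s0 VC-HIT; vc=[4,6]
#6 0x55→b10/s0 L1-HIT; vc=[4,6]
#7 0x54→b10/s0 L1-HIT; vc=[4,6]
#8 0x16→b2/s0 MISS; vc=[4,6,10]
#9 0x26→b4/s0 VC-HIT; vc=[2,6,10]
#10 0x10→b2/s0 VC-HIT; vc=[4,6,10]

VC = [4, 6, 10]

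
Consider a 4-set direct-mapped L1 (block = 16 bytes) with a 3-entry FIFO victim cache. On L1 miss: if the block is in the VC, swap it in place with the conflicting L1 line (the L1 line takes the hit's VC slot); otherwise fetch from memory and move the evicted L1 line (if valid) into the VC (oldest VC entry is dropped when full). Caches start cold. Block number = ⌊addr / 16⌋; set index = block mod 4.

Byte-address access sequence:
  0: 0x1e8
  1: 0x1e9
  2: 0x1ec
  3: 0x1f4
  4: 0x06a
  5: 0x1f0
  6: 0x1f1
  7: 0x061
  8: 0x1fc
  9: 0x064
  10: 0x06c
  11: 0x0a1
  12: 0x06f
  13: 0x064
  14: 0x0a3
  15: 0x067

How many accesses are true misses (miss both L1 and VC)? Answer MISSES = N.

MISSES = 4

0: 0x1e8 (blk 30, set 2) → MISS  vc=[]
1: 0x1e9 (blk 30, set 2) → L1-HIT  vc=[]
2: 0x1ec (blk 30, set 2) → L1-HIT  vc=[]
3: 0x1f4 (blk 31, set 3) → MISS  vc=[]
4: 0x6a (blk 6, set 2) → MISS  vc=[30]
5: 0x1f0 (blk 31, set 3) → L1-HIT  vc=[30]
6: 0x1f1 (blk 31, set 3) → L1-HIT  vc=[30]
7: 0x61 (blk 6, set 2) → L1-HIT  vc=[30]
8: 0x1fc (blk 31, set 3) → L1-HIT  vc=[30]
9: 0x64 (blk 6, set 2) → L1-HIT  vc=[30]
10: 0x6c (blk 6, set 2) → L1-HIT  vc=[30]
11: 0xa1 (blk 10, set 2) → MISS  vc=[30, 6]
12: 0x6f (blk 6, set 2) → VC-HIT  vc=[30, 10]
13: 0x64 (blk 6, set 2) → L1-HIT  vc=[30, 10]
14: 0xa3 (blk 10, set 2) → VC-HIT  vc=[30, 6]
15: 0x67 (blk 6, set 2) → VC-HIT  vc=[30, 10]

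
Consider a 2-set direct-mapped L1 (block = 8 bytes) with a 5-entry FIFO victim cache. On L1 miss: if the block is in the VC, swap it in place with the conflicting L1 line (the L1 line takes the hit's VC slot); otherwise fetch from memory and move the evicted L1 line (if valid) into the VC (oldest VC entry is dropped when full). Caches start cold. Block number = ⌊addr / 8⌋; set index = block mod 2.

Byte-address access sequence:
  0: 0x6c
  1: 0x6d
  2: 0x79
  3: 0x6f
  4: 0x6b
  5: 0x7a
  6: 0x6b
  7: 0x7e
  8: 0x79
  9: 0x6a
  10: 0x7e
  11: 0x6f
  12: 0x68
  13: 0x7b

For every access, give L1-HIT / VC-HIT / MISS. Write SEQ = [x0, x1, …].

0: 0x6c (blk 13, set 1) → MISS  vc=[]
1: 0x6d (blk 13, set 1) → L1-HIT  vc=[]
2: 0x79 (blk 15, set 1) → MISS  vc=[13]
3: 0x6f (blk 13, set 1) → VC-HIT  vc=[15]
4: 0x6b (blk 13, set 1) → L1-HIT  vc=[15]
5: 0x7a (blk 15, set 1) → VC-HIT  vc=[13]
6: 0x6b (blk 13, set 1) → VC-HIT  vc=[15]
7: 0x7e (blk 15, set 1) → VC-HIT  vc=[13]
8: 0x79 (blk 15, set 1) → L1-HIT  vc=[13]
9: 0x6a (blk 13, set 1) → VC-HIT  vc=[15]
10: 0x7e (blk 15, set 1) → VC-HIT  vc=[13]
11: 0x6f (blk 13, set 1) → VC-HIT  vc=[15]
12: 0x68 (blk 13, set 1) → L1-HIT  vc=[15]
13: 0x7b (blk 15, set 1) → VC-HIT  vc=[13]

SEQ = [MISS, L1-HIT, MISS, VC-HIT, L1-HIT, VC-HIT, VC-HIT, VC-HIT, L1-HIT, VC-HIT, VC-HIT, VC-HIT, L1-HIT, VC-HIT]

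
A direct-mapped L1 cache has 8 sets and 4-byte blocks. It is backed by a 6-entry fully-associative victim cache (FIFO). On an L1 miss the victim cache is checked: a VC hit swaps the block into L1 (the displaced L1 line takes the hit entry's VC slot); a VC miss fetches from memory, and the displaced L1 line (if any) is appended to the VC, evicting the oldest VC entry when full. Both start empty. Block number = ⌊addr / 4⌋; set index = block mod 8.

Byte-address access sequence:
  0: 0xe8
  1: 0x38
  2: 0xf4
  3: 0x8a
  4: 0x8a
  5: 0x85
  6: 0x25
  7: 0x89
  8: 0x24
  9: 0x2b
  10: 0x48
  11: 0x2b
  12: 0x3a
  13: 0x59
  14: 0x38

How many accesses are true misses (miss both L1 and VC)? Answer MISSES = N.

#0 0xe8→b58/s2 MISS; vc=[]
#1 0x38→b14/s6 MISS; vc=[]
#2 0xf4→b61/s5 MISS; vc=[]
#3 0x8a→b34/s2 MISS; vc=[58]
#4 0x8a→b34/s2 L1-HIT; vc=[58]
#5 0x85→b33/s1 MISS; vc=[58]
#6 0x25→b9/s1 MISS; vc=[58,33]
#7 0x89→b34/s2 L1-HIT; vc=[58,33]
#8 0x24→b9/s1 L1-HIT; vc=[58,33]
#9 0x2b→b10/s2 MISS; vc=[58,33,34]
#10 0x48→b18/s2 MISS; vc=[58,33,34,10]
#11 0x2b→b10/s2 VC-HIT; vc=[58,33,34,18]
#12 0x3a→b14/s6 L1-HIT; vc=[58,33,34,18]
#13 0x59→b22/s6 MISS; vc=[58,33,34,18,14]
#14 0x38→b14/s6 VC-HIT; vc=[58,33,34,18,22]

MISSES = 9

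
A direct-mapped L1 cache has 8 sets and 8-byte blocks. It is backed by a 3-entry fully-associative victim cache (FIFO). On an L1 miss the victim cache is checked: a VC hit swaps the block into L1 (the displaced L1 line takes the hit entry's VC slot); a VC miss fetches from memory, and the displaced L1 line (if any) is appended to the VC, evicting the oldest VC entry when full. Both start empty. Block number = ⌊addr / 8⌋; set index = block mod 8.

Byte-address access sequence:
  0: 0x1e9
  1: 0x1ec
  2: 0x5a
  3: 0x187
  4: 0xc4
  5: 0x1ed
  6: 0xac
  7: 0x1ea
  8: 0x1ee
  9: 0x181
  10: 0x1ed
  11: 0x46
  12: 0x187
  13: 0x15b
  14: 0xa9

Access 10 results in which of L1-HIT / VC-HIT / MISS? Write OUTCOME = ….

  [0] addr=0x1e9 blk=61 s=5: MISS | VC []
  [1] addr=0x1ec blk=61 s=5: L1-HIT | VC []
  [2] addr=0x5a blk=11 s=3: MISS | VC []
  [3] addr=0x187 blk=48 s=0: MISS | VC []
  [4] addr=0xc4 blk=24 s=0: MISS | VC [48]
  [5] addr=0x1ed blk=61 s=5: L1-HIT | VC [48]
  [6] addr=0xac blk=21 s=5: MISS | VC [48, 61]
  [7] addr=0x1ea blk=61 s=5: VC-HIT | VC [48, 21]
  [8] addr=0x1ee blk=61 s=5: L1-HIT | VC [48, 21]
  [9] addr=0x181 blk=48 s=0: VC-HIT | VC [24, 21]
  [10] addr=0x1ed blk=61 s=5: L1-HIT | VC [24, 21]
  [11] addr=0x46 blk=8 s=0: MISS | VC [24, 21, 48]
  [12] addr=0x187 blk=48 s=0: VC-HIT | VC [24, 21, 8]
  [13] addr=0x15b blk=43 s=3: MISS | VC [21, 8, 11]
  [14] addr=0xa9 blk=21 s=5: VC-HIT | VC [61, 8, 11]

OUTCOME = L1-HIT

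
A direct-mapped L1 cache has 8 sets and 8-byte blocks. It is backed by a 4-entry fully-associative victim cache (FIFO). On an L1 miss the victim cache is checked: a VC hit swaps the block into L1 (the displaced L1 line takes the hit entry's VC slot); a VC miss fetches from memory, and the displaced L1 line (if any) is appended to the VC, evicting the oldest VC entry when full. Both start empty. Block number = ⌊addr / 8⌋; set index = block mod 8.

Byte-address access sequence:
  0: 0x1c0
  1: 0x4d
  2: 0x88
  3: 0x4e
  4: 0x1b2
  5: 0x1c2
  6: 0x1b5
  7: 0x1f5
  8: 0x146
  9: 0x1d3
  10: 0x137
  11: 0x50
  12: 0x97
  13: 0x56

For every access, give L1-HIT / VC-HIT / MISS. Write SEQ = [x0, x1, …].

SEQ = [MISS, MISS, MISS, VC-HIT, MISS, L1-HIT, L1-HIT, MISS, MISS, MISS, MISS, MISS, MISS, VC-HIT]

#0 0x1c0→b56/s0 MISS; vc=[]
#1 0x4d→b9/s1 MISS; vc=[]
#2 0x88→b17/s1 MISS; vc=[9]
#3 0x4e→b9/s1 VC-HIT; vc=[17]
#4 0x1b2→b54/s6 MISS; vc=[17]
#5 0x1c2→b56/s0 L1-HIT; vc=[17]
#6 0x1b5→b54/s6 L1-HIT; vc=[17]
#7 0x1f5→b62/s6 MISS; vc=[17,54]
#8 0x146→b40/s0 MISS; vc=[17,54,56]
#9 0x1d3→b58/s2 MISS; vc=[17,54,56]
#10 0x137→b38/s6 MISS; vc=[17,54,56,62]
#11 0x50→b10/s2 MISS; vc=[54,56,62,58]
#12 0x97→b18/s2 MISS; vc=[56,62,58,10]
#13 0x56→b10/s2 VC-HIT; vc=[56,62,58,18]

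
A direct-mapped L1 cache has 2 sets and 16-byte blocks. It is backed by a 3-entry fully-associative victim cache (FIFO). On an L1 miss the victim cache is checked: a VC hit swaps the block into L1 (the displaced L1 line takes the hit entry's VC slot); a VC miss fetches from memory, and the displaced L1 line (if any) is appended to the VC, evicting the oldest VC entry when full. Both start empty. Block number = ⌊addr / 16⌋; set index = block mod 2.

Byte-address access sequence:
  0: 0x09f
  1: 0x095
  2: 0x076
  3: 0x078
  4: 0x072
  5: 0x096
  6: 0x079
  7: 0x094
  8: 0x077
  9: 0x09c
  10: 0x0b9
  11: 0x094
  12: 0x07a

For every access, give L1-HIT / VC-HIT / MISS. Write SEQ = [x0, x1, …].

#0 0x9f→b9/s1 MISS; vc=[]
#1 0x95→b9/s1 L1-HIT; vc=[]
#2 0x76→b7/s1 MISS; vc=[9]
#3 0x78→b7/s1 L1-HIT; vc=[9]
#4 0x72→b7/s1 L1-HIT; vc=[9]
#5 0x96→b9/s1 VC-HIT; vc=[7]
#6 0x79→b7/s1 VC-HIT; vc=[9]
#7 0x94→b9/s1 VC-HIT; vc=[7]
#8 0x77→b7/s1 VC-HIT; vc=[9]
#9 0x9c→b9/s1 VC-HIT; vc=[7]
#10 0xb9→b11/s1 MISS; vc=[7,9]
#11 0x94→b9/s1 VC-HIT; vc=[7,11]
#12 0x7a→b7/s1 VC-HIT; vc=[9,11]

SEQ = [MISS, L1-HIT, MISS, L1-HIT, L1-HIT, VC-HIT, VC-HIT, VC-HIT, VC-HIT, VC-HIT, MISS, VC-HIT, VC-HIT]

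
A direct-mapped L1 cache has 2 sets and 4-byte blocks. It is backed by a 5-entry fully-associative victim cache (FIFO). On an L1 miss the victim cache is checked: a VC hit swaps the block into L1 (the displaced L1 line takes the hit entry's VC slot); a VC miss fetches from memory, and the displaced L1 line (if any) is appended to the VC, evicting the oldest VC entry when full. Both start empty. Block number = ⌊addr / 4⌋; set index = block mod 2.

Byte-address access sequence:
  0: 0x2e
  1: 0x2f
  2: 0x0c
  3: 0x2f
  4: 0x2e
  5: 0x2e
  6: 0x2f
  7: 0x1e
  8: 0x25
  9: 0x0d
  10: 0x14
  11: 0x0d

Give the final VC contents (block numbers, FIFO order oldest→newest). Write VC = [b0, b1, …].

0: 0x2e (blk 11, set 1) → MISS  vc=[]
1: 0x2f (blk 11, set 1) → L1-HIT  vc=[]
2: 0xc (blk 3, set 1) → MISS  vc=[11]
3: 0x2f (blk 11, set 1) → VC-HIT  vc=[3]
4: 0x2e (blk 11, set 1) → L1-HIT  vc=[3]
5: 0x2e (blk 11, set 1) → L1-HIT  vc=[3]
6: 0x2f (blk 11, set 1) → L1-HIT  vc=[3]
7: 0x1e (blk 7, set 1) → MISS  vc=[3, 11]
8: 0x25 (blk 9, set 1) → MISS  vc=[3, 11, 7]
9: 0xd (blk 3, set 1) → VC-HIT  vc=[9, 11, 7]
10: 0x14 (blk 5, set 1) → MISS  vc=[9, 11, 7, 3]
11: 0xd (blk 3, set 1) → VC-HIT  vc=[9, 11, 7, 5]

VC = [9, 11, 7, 5]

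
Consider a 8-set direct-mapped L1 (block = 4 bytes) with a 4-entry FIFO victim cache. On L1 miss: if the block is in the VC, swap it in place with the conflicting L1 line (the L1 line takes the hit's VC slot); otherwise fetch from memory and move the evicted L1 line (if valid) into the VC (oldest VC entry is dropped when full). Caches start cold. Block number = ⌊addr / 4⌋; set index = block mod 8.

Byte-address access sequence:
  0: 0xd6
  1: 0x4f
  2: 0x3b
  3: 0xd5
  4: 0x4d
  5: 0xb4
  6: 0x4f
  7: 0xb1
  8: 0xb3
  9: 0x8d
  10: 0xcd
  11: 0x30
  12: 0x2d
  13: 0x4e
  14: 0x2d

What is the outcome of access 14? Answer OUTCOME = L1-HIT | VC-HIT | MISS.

  [0] addr=0xd6 blk=53 s=5: MISS | VC []
  [1] addr=0x4f blk=19 s=3: MISS | VC []
  [2] addr=0x3b blk=14 s=6: MISS | VC []
  [3] addr=0xd5 blk=53 s=5: L1-HIT | VC []
  [4] addr=0x4d blk=19 s=3: L1-HIT | VC []
  [5] addr=0xb4 blk=45 s=5: MISS | VC [53]
  [6] addr=0x4f blk=19 s=3: L1-HIT | VC [53]
  [7] addr=0xb1 blk=44 s=4: MISS | VC [53]
  [8] addr=0xb3 blk=44 s=4: L1-HIT | VC [53]
  [9] addr=0x8d blk=35 s=3: MISS | VC [53, 19]
  [10] addr=0xcd blk=51 s=3: MISS | VC [53, 19, 35]
  [11] addr=0x30 blk=12 s=4: MISS | VC [53, 19, 35, 44]
  [12] addr=0x2d blk=11 s=3: MISS | VC [19, 35, 44, 51]
  [13] addr=0x4e blk=19 s=3: VC-HIT | VC [11, 35, 44, 51]
  [14] addr=0x2d blk=11 s=3: VC-HIT | VC [19, 35, 44, 51]

OUTCOME = VC-HIT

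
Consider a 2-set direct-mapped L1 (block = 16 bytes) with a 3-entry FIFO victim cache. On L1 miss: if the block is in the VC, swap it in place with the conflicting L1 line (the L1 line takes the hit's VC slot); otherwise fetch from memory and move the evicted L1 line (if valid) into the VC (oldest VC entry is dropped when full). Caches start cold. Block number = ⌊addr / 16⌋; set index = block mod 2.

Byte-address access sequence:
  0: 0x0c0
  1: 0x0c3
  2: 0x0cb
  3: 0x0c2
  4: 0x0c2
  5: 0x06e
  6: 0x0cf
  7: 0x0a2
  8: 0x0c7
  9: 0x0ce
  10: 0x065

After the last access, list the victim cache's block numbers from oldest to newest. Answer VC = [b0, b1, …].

#0 0xc0→b12/s0 MISS; vc=[]
#1 0xc3→b12/s0 L1-HIT; vc=[]
#2 0xcb→b12/s0 L1-HIT; vc=[]
#3 0xc2→b12/s0 L1-HIT; vc=[]
#4 0xc2→b12/s0 L1-HIT; vc=[]
#5 0x6e→b6/s0 MISS; vc=[12]
#6 0xcf→b12/s0 VC-HIT; vc=[6]
#7 0xa2→b10/s0 MISS; vc=[6,12]
#8 0xc7→b12/s0 VC-HIT; vc=[6,10]
#9 0xce→b12/s0 L1-HIT; vc=[6,10]
#10 0x65→b6/s0 VC-HIT; vc=[12,10]

VC = [12, 10]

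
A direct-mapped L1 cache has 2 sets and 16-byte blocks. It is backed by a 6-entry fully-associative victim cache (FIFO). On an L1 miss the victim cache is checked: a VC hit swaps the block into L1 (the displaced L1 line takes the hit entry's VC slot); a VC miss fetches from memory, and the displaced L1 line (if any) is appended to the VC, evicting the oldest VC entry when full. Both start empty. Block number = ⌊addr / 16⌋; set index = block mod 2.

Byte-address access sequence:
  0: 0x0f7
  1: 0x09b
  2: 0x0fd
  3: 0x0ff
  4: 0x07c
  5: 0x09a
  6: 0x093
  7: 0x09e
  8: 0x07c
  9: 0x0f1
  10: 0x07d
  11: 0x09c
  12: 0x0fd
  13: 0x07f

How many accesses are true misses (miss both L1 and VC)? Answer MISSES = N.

MISSES = 3

#0 0xf7→b15/s1 MISS; vc=[]
#1 0x9b→b9/s1 MISS; vc=[15]
#2 0xfd→b15/s1 VC-HIT; vc=[9]
#3 0xff→b15/s1 L1-HIT; vc=[9]
#4 0x7c→b7/s1 MISS; vc=[9,15]
#5 0x9a→b9/s1 VC-HIT; vc=[7,15]
#6 0x93→b9/s1 L1-HIT; vc=[7,15]
#7 0x9e→b9/s1 L1-HIT; vc=[7,15]
#8 0x7c→b7/s1 VC-HIT; vc=[9,15]
#9 0xf1→b15/s1 VC-HIT; vc=[9,7]
#10 0x7d→b7/s1 VC-HIT; vc=[9,15]
#11 0x9c→b9/s1 VC-HIT; vc=[7,15]
#12 0xfd→b15/s1 VC-HIT; vc=[7,9]
#13 0x7f→b7/s1 VC-HIT; vc=[15,9]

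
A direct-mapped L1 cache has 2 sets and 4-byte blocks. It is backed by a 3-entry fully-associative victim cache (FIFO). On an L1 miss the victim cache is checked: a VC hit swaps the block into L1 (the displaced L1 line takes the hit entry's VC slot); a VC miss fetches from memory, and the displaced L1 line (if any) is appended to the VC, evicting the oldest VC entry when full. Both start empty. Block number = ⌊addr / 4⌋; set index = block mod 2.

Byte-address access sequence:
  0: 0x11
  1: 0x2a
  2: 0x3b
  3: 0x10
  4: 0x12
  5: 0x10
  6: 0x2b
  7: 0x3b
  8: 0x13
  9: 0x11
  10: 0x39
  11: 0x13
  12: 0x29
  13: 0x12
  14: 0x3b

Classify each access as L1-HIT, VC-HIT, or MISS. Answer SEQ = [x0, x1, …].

0: 0x11 (blk 4, set 0) → MISS  vc=[]
1: 0x2a (blk 10, set 0) → MISS  vc=[4]
2: 0x3b (blk 14, set 0) → MISS  vc=[4, 10]
3: 0x10 (blk 4, set 0) → VC-HIT  vc=[14, 10]
4: 0x12 (blk 4, set 0) → L1-HIT  vc=[14, 10]
5: 0x10 (blk 4, set 0) → L1-HIT  vc=[14, 10]
6: 0x2b (blk 10, set 0) → VC-HIT  vc=[14, 4]
7: 0x3b (blk 14, set 0) → VC-HIT  vc=[10, 4]
8: 0x13 (blk 4, set 0) → VC-HIT  vc=[10, 14]
9: 0x11 (blk 4, set 0) → L1-HIT  vc=[10, 14]
10: 0x39 (blk 14, set 0) → VC-HIT  vc=[10, 4]
11: 0x13 (blk 4, set 0) → VC-HIT  vc=[10, 14]
12: 0x29 (blk 10, set 0) → VC-HIT  vc=[4, 14]
13: 0x12 (blk 4, set 0) → VC-HIT  vc=[10, 14]
14: 0x3b (blk 14, set 0) → VC-HIT  vc=[10, 4]

SEQ = [MISS, MISS, MISS, VC-HIT, L1-HIT, L1-HIT, VC-HIT, VC-HIT, VC-HIT, L1-HIT, VC-HIT, VC-HIT, VC-HIT, VC-HIT, VC-HIT]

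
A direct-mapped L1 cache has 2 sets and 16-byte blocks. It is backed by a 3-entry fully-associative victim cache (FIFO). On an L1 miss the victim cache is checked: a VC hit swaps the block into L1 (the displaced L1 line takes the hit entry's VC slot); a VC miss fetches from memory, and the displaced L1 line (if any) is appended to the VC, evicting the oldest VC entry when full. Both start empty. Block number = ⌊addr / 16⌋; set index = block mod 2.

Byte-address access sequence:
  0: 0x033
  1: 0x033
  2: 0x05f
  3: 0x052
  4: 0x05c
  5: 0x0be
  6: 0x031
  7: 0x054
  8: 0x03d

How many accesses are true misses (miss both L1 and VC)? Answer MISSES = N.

  [0] addr=0x33 blk=3 s=1: MISS | VC []
  [1] addr=0x33 blk=3 s=1: L1-HIT | VC []
  [2] addr=0x5f blk=5 s=1: MISS | VC [3]
  [3] addr=0x52 blk=5 s=1: L1-HIT | VC [3]
  [4] addr=0x5c blk=5 s=1: L1-HIT | VC [3]
  [5] addr=0xbe blk=11 s=1: MISS | VC [3, 5]
  [6] addr=0x31 blk=3 s=1: VC-HIT | VC [11, 5]
  [7] addr=0x54 blk=5 s=1: VC-HIT | VC [11, 3]
  [8] addr=0x3d blk=3 s=1: VC-HIT | VC [11, 5]

MISSES = 3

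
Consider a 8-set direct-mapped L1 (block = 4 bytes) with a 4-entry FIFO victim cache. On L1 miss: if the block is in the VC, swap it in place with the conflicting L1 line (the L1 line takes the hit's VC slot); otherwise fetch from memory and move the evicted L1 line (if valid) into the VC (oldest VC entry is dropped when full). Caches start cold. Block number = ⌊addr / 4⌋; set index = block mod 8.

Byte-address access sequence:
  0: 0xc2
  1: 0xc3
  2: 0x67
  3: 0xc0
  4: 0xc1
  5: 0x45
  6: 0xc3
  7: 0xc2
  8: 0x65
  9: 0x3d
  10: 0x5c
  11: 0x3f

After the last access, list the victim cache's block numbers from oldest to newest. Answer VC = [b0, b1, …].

VC = [17, 23]

0: 0xc2 (blk 48, set 0) → MISS  vc=[]
1: 0xc3 (blk 48, set 0) → L1-HIT  vc=[]
2: 0x67 (blk 25, set 1) → MISS  vc=[]
3: 0xc0 (blk 48, set 0) → L1-HIT  vc=[]
4: 0xc1 (blk 48, set 0) → L1-HIT  vc=[]
5: 0x45 (blk 17, set 1) → MISS  vc=[25]
6: 0xc3 (blk 48, set 0) → L1-HIT  vc=[25]
7: 0xc2 (blk 48, set 0) → L1-HIT  vc=[25]
8: 0x65 (blk 25, set 1) → VC-HIT  vc=[17]
9: 0x3d (blk 15, set 7) → MISS  vc=[17]
10: 0x5c (blk 23, set 7) → MISS  vc=[17, 15]
11: 0x3f (blk 15, set 7) → VC-HIT  vc=[17, 23]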